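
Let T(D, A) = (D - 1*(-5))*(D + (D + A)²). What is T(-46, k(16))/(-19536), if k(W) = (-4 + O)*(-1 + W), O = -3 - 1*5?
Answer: 348705/3256 ≈ 107.10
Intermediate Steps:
O = -8 (O = -3 - 5 = -8)
k(W) = 12 - 12*W (k(W) = (-4 - 8)*(-1 + W) = -12*(-1 + W) = 12 - 12*W)
T(D, A) = (5 + D)*(D + (A + D)²) (T(D, A) = (D + 5)*(D + (A + D)²) = (5 + D)*(D + (A + D)²))
T(-46, k(16))/(-19536) = ((-46)² + 5*(-46) + 5*((12 - 12*16) - 46)² - 46*((12 - 12*16) - 46)²)/(-19536) = (2116 - 230 + 5*((12 - 192) - 46)² - 46*((12 - 192) - 46)²)*(-1/19536) = (2116 - 230 + 5*(-180 - 46)² - 46*(-180 - 46)²)*(-1/19536) = (2116 - 230 + 5*(-226)² - 46*(-226)²)*(-1/19536) = (2116 - 230 + 5*51076 - 46*51076)*(-1/19536) = (2116 - 230 + 255380 - 2349496)*(-1/19536) = -2092230*(-1/19536) = 348705/3256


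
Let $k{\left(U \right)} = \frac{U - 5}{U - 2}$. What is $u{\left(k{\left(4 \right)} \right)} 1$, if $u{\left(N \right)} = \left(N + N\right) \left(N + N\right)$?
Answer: $1$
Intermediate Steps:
$k{\left(U \right)} = \frac{-5 + U}{-2 + U}$
$u{\left(N \right)} = 4 N^{2}$ ($u{\left(N \right)} = 2 N 2 N = 4 N^{2}$)
$u{\left(k{\left(4 \right)} \right)} 1 = 4 \left(\frac{-5 + 4}{-2 + 4}\right)^{2} \cdot 1 = 4 \left(\frac{1}{2} \left(-1\right)\right)^{2} \cdot 1 = 4 \left(- \frac{1}{2}\right)^{2} \cdot 1 = 4 \cdot \frac{1}{4} \cdot 1 = 1 \cdot 1 = 1$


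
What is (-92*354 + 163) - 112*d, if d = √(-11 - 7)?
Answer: -32405 - 336*I*√2 ≈ -32405.0 - 475.18*I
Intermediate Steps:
d = 3*I*√2 (d = √(-18) = 3*I*√2 ≈ 4.2426*I)
(-92*354 + 163) - 112*d = (-92*354 + 163) - 112*3*I*√2 = (-32568 + 163) - 336*I*√2 = -32405 - 336*I*√2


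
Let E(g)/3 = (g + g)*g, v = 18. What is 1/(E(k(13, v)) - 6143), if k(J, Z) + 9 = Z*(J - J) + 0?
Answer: -1/5657 ≈ -0.00017677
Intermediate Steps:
k(J, Z) = -9 (k(J, Z) = -9 + (Z*(J - J) + 0) = -9 + (Z*0 + 0) = -9 + (0 + 0) = -9 + 0 = -9)
E(g) = 6*g**2 (E(g) = 3*((g + g)*g) = 3*((2*g)*g) = 3*(2*g**2) = 6*g**2)
1/(E(k(13, v)) - 6143) = 1/(6*(-9)**2 - 6143) = 1/(6*81 - 6143) = 1/(486 - 6143) = 1/(-5657) = -1/5657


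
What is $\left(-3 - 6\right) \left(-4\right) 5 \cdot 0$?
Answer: $0$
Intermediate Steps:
$\left(-3 - 6\right) \left(-4\right) 5 \cdot 0 = \left(-3 - 6\right) \left(-4\right) 0 = \left(-9\right) \left(-4\right) 0 = 36 \cdot 0 = 0$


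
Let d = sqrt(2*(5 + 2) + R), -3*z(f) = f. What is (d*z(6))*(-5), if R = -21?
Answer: 10*I*sqrt(7) ≈ 26.458*I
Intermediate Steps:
z(f) = -f/3
d = I*sqrt(7) (d = sqrt(2*(5 + 2) - 21) = sqrt(2*7 - 21) = sqrt(14 - 21) = sqrt(-7) = I*sqrt(7) ≈ 2.6458*I)
(d*z(6))*(-5) = ((I*sqrt(7))*(-1/3*6))*(-5) = ((I*sqrt(7))*(-2))*(-5) = -2*I*sqrt(7)*(-5) = 10*I*sqrt(7)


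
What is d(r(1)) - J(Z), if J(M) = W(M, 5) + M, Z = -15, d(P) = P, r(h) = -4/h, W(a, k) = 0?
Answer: 11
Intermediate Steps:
J(M) = M (J(M) = 0 + M = M)
d(r(1)) - J(Z) = -4/1 - 1*(-15) = -4*1 + 15 = -4 + 15 = 11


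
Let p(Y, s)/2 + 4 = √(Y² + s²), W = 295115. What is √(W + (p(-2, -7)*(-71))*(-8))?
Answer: √(290571 + 1136*√53) ≈ 546.66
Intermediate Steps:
p(Y, s) = -8 + 2*√(Y² + s²)
√(W + (p(-2, -7)*(-71))*(-8)) = √(295115 + ((-8 + 2*√((-2)² + (-7)²))*(-71))*(-8)) = √(295115 + ((-8 + 2*√(4 + 49))*(-71))*(-8)) = √(295115 + ((-8 + 2*√53)*(-71))*(-8)) = √(295115 + (568 - 142*√53)*(-8)) = √(295115 + (-4544 + 1136*√53)) = √(290571 + 1136*√53)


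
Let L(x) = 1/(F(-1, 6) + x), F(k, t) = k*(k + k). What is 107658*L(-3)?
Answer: -107658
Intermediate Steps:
F(k, t) = 2*k**2 (F(k, t) = k*(2*k) = 2*k**2)
L(x) = 1/(2 + x) (L(x) = 1/(2*(-1)**2 + x) = 1/(2*1 + x) = 1/(2 + x))
107658*L(-3) = 107658/(2 - 3) = 107658/(-1) = 107658*(-1) = -107658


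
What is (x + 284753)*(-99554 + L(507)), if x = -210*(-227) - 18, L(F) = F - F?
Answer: -33092247370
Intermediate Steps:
L(F) = 0
x = 47652 (x = 47670 - 18 = 47652)
(x + 284753)*(-99554 + L(507)) = (47652 + 284753)*(-99554 + 0) = 332405*(-99554) = -33092247370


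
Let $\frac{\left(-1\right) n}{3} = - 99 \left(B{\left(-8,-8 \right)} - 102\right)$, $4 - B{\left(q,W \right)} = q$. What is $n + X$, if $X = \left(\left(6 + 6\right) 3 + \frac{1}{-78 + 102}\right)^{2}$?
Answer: $- \frac{14648255}{576} \approx -25431.0$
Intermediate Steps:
$B{\left(q,W \right)} = 4 - q$
$n = -26730$ ($n = - 3 \left(- 99 \left(\left(4 - -8\right) - 102\right)\right) = - 3 \left(- 99 \left(\left(4 + 8\right) - 102\right)\right) = - 3 \left(- 99 \left(12 - 102\right)\right) = - 3 \left(\left(-99\right) \left(-90\right)\right) = \left(-3\right) 8910 = -26730$)
$X = \frac{748225}{576}$ ($X = \left(12 \cdot 3 + \frac{1}{24}\right)^{2} = \left(36 + \frac{1}{24}\right)^{2} = \left(\frac{865}{24}\right)^{2} = \frac{748225}{576} \approx 1299.0$)
$n + X = -26730 + \frac{748225}{576} = - \frac{14648255}{576}$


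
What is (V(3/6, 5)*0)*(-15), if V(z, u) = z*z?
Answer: 0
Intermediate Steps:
V(z, u) = z**2
(V(3/6, 5)*0)*(-15) = ((3/6)**2*0)*(-15) = ((3*(1/6))**2*0)*(-15) = ((1/2)**2*0)*(-15) = ((1/4)*0)*(-15) = 0*(-15) = 0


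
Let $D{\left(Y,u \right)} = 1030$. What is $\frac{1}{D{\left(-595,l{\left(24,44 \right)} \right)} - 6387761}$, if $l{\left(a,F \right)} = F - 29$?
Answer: $- \frac{1}{6386731} \approx -1.5657 \cdot 10^{-7}$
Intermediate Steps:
$l{\left(a,F \right)} = -29 + F$
$\frac{1}{D{\left(-595,l{\left(24,44 \right)} \right)} - 6387761} = \frac{1}{1030 - 6387761} = \frac{1}{-6386731} = - \frac{1}{6386731}$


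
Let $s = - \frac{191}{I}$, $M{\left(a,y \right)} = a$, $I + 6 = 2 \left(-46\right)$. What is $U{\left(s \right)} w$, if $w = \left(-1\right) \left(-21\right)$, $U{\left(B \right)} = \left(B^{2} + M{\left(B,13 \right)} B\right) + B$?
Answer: $\frac{68760}{343} \approx 200.47$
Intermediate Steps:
$I = -98$ ($I = -6 + 2 \left(-46\right) = -6 - 92 = -98$)
$s = \frac{191}{98}$ ($s = - \frac{191}{-98} = \left(-191\right) \left(- \frac{1}{98}\right) = \frac{191}{98} \approx 1.949$)
$U{\left(B \right)} = B + 2 B^{2}$ ($U{\left(B \right)} = \left(B^{2} + B B\right) + B = \left(B^{2} + B^{2}\right) + B = 2 B^{2} + B = B + 2 B^{2}$)
$w = 21$
$U{\left(s \right)} w = \frac{191 \left(1 + 2 \cdot \frac{191}{98}\right)}{98} \cdot 21 = \frac{191 \left(1 + \frac{191}{49}\right)}{98} \cdot 21 = \frac{191}{98} \cdot \frac{240}{49} \cdot 21 = \frac{22920}{2401} \cdot 21 = \frac{68760}{343}$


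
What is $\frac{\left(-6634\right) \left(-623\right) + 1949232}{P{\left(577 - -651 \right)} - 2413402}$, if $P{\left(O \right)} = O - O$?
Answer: $- \frac{3041107}{1206701} \approx -2.5202$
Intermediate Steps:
$P{\left(O \right)} = 0$
$\frac{\left(-6634\right) \left(-623\right) + 1949232}{P{\left(577 - -651 \right)} - 2413402} = \frac{\left(-6634\right) \left(-623\right) + 1949232}{0 - 2413402} = \frac{4132982 + 1949232}{-2413402} = 6082214 \left(- \frac{1}{2413402}\right) = - \frac{3041107}{1206701}$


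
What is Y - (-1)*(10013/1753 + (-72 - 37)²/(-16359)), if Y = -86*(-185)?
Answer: 456399247844/28677327 ≈ 15915.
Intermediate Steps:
Y = 15910
Y - (-1)*(10013/1753 + (-72 - 37)²/(-16359)) = 15910 - (-1)*(10013/1753 + (-72 - 37)²/(-16359)) = 15910 - (-1)*(10013*(1/1753) + (-109)²*(-1/16359)) = 15910 - (-1)*(10013/1753 + 11881*(-1/16359)) = 15910 - (-1)*(10013/1753 - 11881/16359) = 15910 - (-1)*142975274/28677327 = 15910 - 1*(-142975274/28677327) = 15910 + 142975274/28677327 = 456399247844/28677327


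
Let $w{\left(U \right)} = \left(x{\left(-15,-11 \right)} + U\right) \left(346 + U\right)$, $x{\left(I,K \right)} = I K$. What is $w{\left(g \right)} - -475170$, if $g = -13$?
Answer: $525786$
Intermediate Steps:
$w{\left(U \right)} = \left(165 + U\right) \left(346 + U\right)$ ($w{\left(U \right)} = \left(\left(-15\right) \left(-11\right) + U\right) \left(346 + U\right) = \left(165 + U\right) \left(346 + U\right)$)
$w{\left(g \right)} - -475170 = \left(57090 + \left(-13\right)^{2} + 511 \left(-13\right)\right) - -475170 = \left(57090 + 169 - 6643\right) + 475170 = 50616 + 475170 = 525786$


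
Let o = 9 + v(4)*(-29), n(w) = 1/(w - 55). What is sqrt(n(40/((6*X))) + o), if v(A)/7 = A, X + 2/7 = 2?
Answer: I*sqrt(42479735)/230 ≈ 28.338*I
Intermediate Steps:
X = 12/7 (X = -2/7 + 2 = 12/7 ≈ 1.7143)
v(A) = 7*A
n(w) = 1/(-55 + w)
o = -803 (o = 9 + (7*4)*(-29) = 9 + 28*(-29) = 9 - 812 = -803)
sqrt(n(40/((6*X))) + o) = sqrt(1/(-55 + 40/((6*(12/7)))) - 803) = sqrt(1/(-55 + 40/(72/7)) - 803) = sqrt(1/(-55 + 40*(7/72)) - 803) = sqrt(1/(-55 + 35/9) - 803) = sqrt(1/(-460/9) - 803) = sqrt(-9/460 - 803) = sqrt(-369389/460) = I*sqrt(42479735)/230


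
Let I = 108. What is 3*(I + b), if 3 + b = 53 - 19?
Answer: 417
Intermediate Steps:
b = 31 (b = -3 + (53 - 19) = -3 + 34 = 31)
3*(I + b) = 3*(108 + 31) = 3*139 = 417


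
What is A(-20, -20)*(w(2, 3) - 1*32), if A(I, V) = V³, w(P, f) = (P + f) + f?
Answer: 192000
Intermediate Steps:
w(P, f) = P + 2*f
A(-20, -20)*(w(2, 3) - 1*32) = (-20)³*((2 + 2*3) - 1*32) = -8000*((2 + 6) - 32) = -8000*(8 - 32) = -8000*(-24) = 192000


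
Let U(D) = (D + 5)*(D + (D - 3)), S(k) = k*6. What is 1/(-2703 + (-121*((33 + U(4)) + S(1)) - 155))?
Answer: -1/13022 ≈ -7.6793e-5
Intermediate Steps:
S(k) = 6*k
U(D) = (-3 + 2*D)*(5 + D) (U(D) = (5 + D)*(D + (-3 + D)) = (5 + D)*(-3 + 2*D) = (-3 + 2*D)*(5 + D))
1/(-2703 + (-121*((33 + U(4)) + S(1)) - 155)) = 1/(-2703 + (-121*((33 + (-15 + 2*4² + 7*4)) + 6*1) - 155)) = 1/(-2703 + (-121*((33 + (-15 + 2*16 + 28)) + 6) - 155)) = 1/(-2703 + (-121*((33 + (-15 + 32 + 28)) + 6) - 155)) = 1/(-2703 + (-121*((33 + 45) + 6) - 155)) = 1/(-2703 + (-121*(78 + 6) - 155)) = 1/(-2703 + (-121*84 - 155)) = 1/(-2703 + (-10164 - 155)) = 1/(-2703 - 10319) = 1/(-13022) = -1/13022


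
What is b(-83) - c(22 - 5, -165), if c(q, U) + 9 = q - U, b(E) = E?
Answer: -256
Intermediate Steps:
c(q, U) = -9 + q - U (c(q, U) = -9 + (q - U) = -9 + q - U)
b(-83) - c(22 - 5, -165) = -83 - (-9 + (22 - 5) - 1*(-165)) = -83 - (-9 + 17 + 165) = -83 - 1*173 = -83 - 173 = -256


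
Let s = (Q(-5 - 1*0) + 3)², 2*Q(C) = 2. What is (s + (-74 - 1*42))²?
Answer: 10000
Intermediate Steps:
Q(C) = 1 (Q(C) = (½)*2 = 1)
s = 16 (s = (1 + 3)² = 4² = 16)
(s + (-74 - 1*42))² = (16 + (-74 - 1*42))² = (16 + (-74 - 42))² = (16 - 116)² = (-100)² = 10000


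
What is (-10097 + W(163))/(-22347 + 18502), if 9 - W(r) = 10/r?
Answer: 1644354/626735 ≈ 2.6237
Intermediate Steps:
W(r) = 9 - 10/r
(-10097 + W(163))/(-22347 + 18502) = (-10097 + (9 - 10/163))/(-22347 + 18502) = (-10097 + (9 - 10*1/163))/(-3845) = (-10097 + (9 - 10/163))*(-1/3845) = (-10097 + 1457/163)*(-1/3845) = -1644354/163*(-1/3845) = 1644354/626735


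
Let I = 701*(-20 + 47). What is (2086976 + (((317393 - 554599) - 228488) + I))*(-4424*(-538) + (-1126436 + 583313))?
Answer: 3013045890701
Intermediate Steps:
I = 18927 (I = 701*27 = 18927)
(2086976 + (((317393 - 554599) - 228488) + I))*(-4424*(-538) + (-1126436 + 583313)) = (2086976 + (((317393 - 554599) - 228488) + 18927))*(-4424*(-538) + (-1126436 + 583313)) = (2086976 + ((-237206 - 228488) + 18927))*(2380112 - 543123) = (2086976 + (-465694 + 18927))*1836989 = (2086976 - 446767)*1836989 = 1640209*1836989 = 3013045890701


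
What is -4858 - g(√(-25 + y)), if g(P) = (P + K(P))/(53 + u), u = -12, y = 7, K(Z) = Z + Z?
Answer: -4858 - 9*I*√2/41 ≈ -4858.0 - 0.31044*I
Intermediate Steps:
K(Z) = 2*Z
g(P) = 3*P/41 (g(P) = (P + 2*P)/(53 - 12) = (3*P)/41 = 3*P/41)
-4858 - g(√(-25 + y)) = -4858 - 3*√(-25 + 7)/41 = -4858 - 3*√(-18)/41 = -4858 - 3*3*I*√2/41 = -4858 - 9*I*√2/41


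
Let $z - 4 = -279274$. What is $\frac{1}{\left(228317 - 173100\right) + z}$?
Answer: $- \frac{1}{224053} \approx -4.4632 \cdot 10^{-6}$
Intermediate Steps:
$z = -279270$ ($z = 4 - 279274 = -279270$)
$\frac{1}{\left(228317 - 173100\right) + z} = \frac{1}{\left(228317 - 173100\right) - 279270} = \frac{1}{55217 - 279270} = \frac{1}{-224053} = - \frac{1}{224053}$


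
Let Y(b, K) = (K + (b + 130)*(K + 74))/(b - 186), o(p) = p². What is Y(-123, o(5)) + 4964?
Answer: 1533158/309 ≈ 4961.7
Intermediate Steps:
Y(b, K) = (K + (74 + K)*(130 + b))/(-186 + b) (Y(b, K) = (K + (130 + b)*(74 + K))/(-186 + b) = (K + (74 + K)*(130 + b))/(-186 + b))
Y(-123, o(5)) + 4964 = (9620 + 74*(-123) + 131*5² + 5²*(-123))/(-186 - 123) + 4964 = (9620 - 9102 + 131*25 + 25*(-123))/(-309) + 4964 = -(9620 - 9102 + 3275 - 3075)/309 + 4964 = -1/309*718 + 4964 = -718/309 + 4964 = 1533158/309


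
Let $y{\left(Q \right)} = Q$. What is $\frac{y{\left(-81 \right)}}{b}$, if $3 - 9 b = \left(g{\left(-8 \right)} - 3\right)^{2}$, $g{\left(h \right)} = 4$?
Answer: $- \frac{729}{2} \approx -364.5$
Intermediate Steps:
$b = \frac{2}{9}$ ($b = \frac{1}{3} - \frac{\left(4 - 3\right)^{2}}{9} = \frac{1}{3} - \frac{1^{2}}{9} = \frac{1}{3} - \frac{1}{9} = \frac{2}{9} \approx 0.22222$)
$\frac{y{\left(-81 \right)}}{b} = - \frac{81}{\frac{2}{9}} = \left(-81\right) \frac{9}{2} = - \frac{729}{2}$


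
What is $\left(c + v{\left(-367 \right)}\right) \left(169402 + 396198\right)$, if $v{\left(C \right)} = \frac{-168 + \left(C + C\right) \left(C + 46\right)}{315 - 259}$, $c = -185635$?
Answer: $-102617151400$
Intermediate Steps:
$v{\left(C \right)} = -3 + \frac{C \left(46 + C\right)}{28}$ ($v{\left(C \right)} = \frac{-168 + 2 C \left(46 + C\right)}{56} = \left(-168 + 2 C \left(46 + C\right)\right) \frac{1}{56} = -3 + \frac{C \left(46 + C\right)}{28}$)
$\left(c + v{\left(-367 \right)}\right) \left(169402 + 396198\right) = \left(-185635 + \left(-3 + \frac{\left(-367\right)^{2}}{28} + \frac{23}{14} \left(-367\right)\right)\right) \left(169402 + 396198\right) = \left(-185635 - - \frac{117723}{28}\right) 565600 = \left(-185635 + \frac{117723}{28}\right) 565600 = \left(- \frac{5080057}{28}\right) 565600 = -102617151400$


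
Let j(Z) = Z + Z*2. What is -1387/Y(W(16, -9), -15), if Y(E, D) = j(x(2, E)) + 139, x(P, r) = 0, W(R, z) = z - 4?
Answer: -1387/139 ≈ -9.9784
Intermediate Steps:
W(R, z) = -4 + z
j(Z) = 3*Z (j(Z) = Z + 2*Z = 3*Z)
Y(E, D) = 139 (Y(E, D) = 3*0 + 139 = 0 + 139 = 139)
-1387/Y(W(16, -9), -15) = -1387/139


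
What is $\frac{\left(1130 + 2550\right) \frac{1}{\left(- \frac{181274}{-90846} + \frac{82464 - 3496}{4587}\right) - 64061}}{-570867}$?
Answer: $\frac{3872462160}{38471379365666237} \approx 1.0066 \cdot 10^{-7}$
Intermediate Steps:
$\frac{\left(1130 + 2550\right) \frac{1}{\left(- \frac{181274}{-90846} + \frac{82464 - 3496}{4587}\right) - 64061}}{-570867} = \frac{3680}{\left(\left(-181274\right) \left(- \frac{1}{90846}\right) + 78968 \cdot \frac{1}{4587}\right) - 64061} \left(- \frac{1}{570867}\right) = \frac{3680}{\left(\frac{90637}{45423} + \frac{78968}{4587}\right) - 64061} \left(- \frac{1}{570867}\right) = \frac{3680}{\frac{1334238461}{69451767} - 64061} \left(- \frac{1}{570867}\right) = \frac{3680}{- \frac{4447815407326}{69451767}} \left(- \frac{1}{570867}\right) = 3680 \left(- \frac{69451767}{4447815407326}\right) \left(- \frac{1}{570867}\right) = \left(- \frac{127791251280}{2223907703663}\right) \left(- \frac{1}{570867}\right) = \frac{3872462160}{38471379365666237}$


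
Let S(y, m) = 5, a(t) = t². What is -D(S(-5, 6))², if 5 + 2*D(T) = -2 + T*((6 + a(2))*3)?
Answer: -20449/4 ≈ -5112.3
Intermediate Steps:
D(T) = -7/2 + 15*T (D(T) = -5/2 + (-2 + T*((6 + 2²)*3))/2 = -5/2 + (-2 + T*((6 + 4)*3))/2 = -5/2 + (-2 + T*(10*3))/2 = -5/2 + (-2 + T*30)/2 = -5/2 + (-2 + 30*T)/2 = -5/2 + (-1 + 15*T) = -7/2 + 15*T)
-D(S(-5, 6))² = -(-7/2 + 15*5)² = -(-7/2 + 75)² = -(143/2)² = -1*20449/4 = -20449/4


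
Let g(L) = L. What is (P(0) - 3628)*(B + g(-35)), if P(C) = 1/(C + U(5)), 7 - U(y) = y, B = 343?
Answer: -1117270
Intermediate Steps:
U(y) = 7 - y
P(C) = 1/(2 + C) (P(C) = 1/(C + (7 - 1*5)) = 1/(C + (7 - 5)) = 1/(C + 2) = 1/(2 + C))
(P(0) - 3628)*(B + g(-35)) = (1/(2 + 0) - 3628)*(343 - 35) = (1/2 - 3628)*308 = (½ - 3628)*308 = -7255/2*308 = -1117270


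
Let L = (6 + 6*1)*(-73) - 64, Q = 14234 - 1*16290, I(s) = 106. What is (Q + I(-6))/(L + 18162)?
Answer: -975/8611 ≈ -0.11323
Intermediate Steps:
Q = -2056 (Q = 14234 - 16290 = -2056)
L = -940 (L = (6 + 6)*(-73) - 64 = 12*(-73) - 64 = -876 - 64 = -940)
(Q + I(-6))/(L + 18162) = (-2056 + 106)/(-940 + 18162) = -1950/17222 = -1950*1/17222 = -975/8611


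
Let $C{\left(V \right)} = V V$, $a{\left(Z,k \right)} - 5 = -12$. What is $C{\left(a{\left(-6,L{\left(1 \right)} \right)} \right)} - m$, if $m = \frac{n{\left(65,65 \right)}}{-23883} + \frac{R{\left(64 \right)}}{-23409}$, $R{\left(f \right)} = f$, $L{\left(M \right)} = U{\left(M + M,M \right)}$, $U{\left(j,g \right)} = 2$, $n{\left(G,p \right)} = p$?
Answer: $\frac{9132610100}{186359049} \approx 49.005$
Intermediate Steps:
$L{\left(M \right)} = 2$
$a{\left(Z,k \right)} = -7$ ($a{\left(Z,k \right)} = 5 - 12 = -7$)
$m = - \frac{1016699}{186359049}$ ($m = \frac{65}{-23883} + \frac{64}{-23409} = 65 \left(- \frac{1}{23883}\right) + 64 \left(- \frac{1}{23409}\right) = - \frac{65}{23883} - \frac{64}{23409} = - \frac{1016699}{186359049} \approx -0.0054556$)
$C{\left(V \right)} = V^{2}$
$C{\left(a{\left(-6,L{\left(1 \right)} \right)} \right)} - m = \left(-7\right)^{2} - - \frac{1016699}{186359049} = 49 + \frac{1016699}{186359049} = \frac{9132610100}{186359049}$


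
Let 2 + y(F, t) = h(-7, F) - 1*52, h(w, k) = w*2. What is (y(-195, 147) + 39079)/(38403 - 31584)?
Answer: 39011/6819 ≈ 5.7209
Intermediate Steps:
h(w, k) = 2*w
y(F, t) = -68 (y(F, t) = -2 + (2*(-7) - 1*52) = -2 + (-14 - 52) = -2 - 66 = -68)
(y(-195, 147) + 39079)/(38403 - 31584) = (-68 + 39079)/(38403 - 31584) = 39011/6819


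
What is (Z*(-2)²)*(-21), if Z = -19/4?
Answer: 399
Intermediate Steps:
Z = -19/4 (Z = -19*¼ = -19/4 ≈ -4.7500)
(Z*(-2)²)*(-21) = -19/4*(-2)²*(-21) = -19/4*4*(-21) = -19*(-21) = 399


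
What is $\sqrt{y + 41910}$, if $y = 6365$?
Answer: $5 \sqrt{1931} \approx 219.72$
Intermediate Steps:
$\sqrt{y + 41910} = \sqrt{6365 + 41910} = \sqrt{48275} = 5 \sqrt{1931}$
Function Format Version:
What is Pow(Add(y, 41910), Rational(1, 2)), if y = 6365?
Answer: Mul(5, Pow(1931, Rational(1, 2))) ≈ 219.72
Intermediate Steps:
Pow(Add(y, 41910), Rational(1, 2)) = Pow(Add(6365, 41910), Rational(1, 2)) = Pow(48275, Rational(1, 2)) = Mul(5, Pow(1931, Rational(1, 2)))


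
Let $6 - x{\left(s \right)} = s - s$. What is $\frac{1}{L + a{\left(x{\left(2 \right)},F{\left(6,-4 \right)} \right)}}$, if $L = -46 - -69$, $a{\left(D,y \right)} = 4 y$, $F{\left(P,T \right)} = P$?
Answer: $\frac{1}{47} \approx 0.021277$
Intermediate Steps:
$x{\left(s \right)} = 6$ ($x{\left(s \right)} = 6 - \left(s - s\right) = 6 - 0 = 6 + 0 = 6$)
$L = 23$ ($L = -46 + 69 = 23$)
$\frac{1}{L + a{\left(x{\left(2 \right)},F{\left(6,-4 \right)} \right)}} = \frac{1}{23 + 4 \cdot 6} = \frac{1}{23 + 24} = \frac{1}{47}$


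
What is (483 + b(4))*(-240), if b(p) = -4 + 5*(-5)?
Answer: -108960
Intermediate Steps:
b(p) = -29 (b(p) = -4 - 25 = -29)
(483 + b(4))*(-240) = (483 - 29)*(-240) = 454*(-240) = -108960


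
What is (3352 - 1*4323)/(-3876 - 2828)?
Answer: 971/6704 ≈ 0.14484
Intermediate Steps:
(3352 - 1*4323)/(-3876 - 2828) = (3352 - 4323)/(-6704) = -971*(-1/6704) = 971/6704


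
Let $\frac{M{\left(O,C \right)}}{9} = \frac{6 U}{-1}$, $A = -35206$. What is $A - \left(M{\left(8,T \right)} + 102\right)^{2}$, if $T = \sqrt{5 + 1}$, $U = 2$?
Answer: $-35242$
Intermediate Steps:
$T = \sqrt{6} \approx 2.4495$
$M{\left(O,C \right)} = -108$ ($M{\left(O,C \right)} = 9 \frac{6 \cdot 2}{-1} = 9 \left(\left(-1\right) 12\right) = 9 \left(-12\right) = -108$)
$A - \left(M{\left(8,T \right)} + 102\right)^{2} = -35206 - \left(-108 + 102\right)^{2} = -35206 - \left(-6\right)^{2} = -35206 - 36 = -35242$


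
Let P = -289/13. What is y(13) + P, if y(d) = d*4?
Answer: 387/13 ≈ 29.769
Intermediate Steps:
y(d) = 4*d
P = -289/13 (P = -289*1/13 = -289/13 ≈ -22.231)
y(13) + P = 4*13 - 289/13 = 52 - 289/13 = 387/13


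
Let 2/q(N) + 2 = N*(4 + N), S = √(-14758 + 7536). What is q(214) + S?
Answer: 1/23325 + I*√7222 ≈ 4.2872e-5 + 84.982*I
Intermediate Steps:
S = I*√7222 (S = √(-7222) = I*√7222 ≈ 84.982*I)
q(N) = 2/(-2 + N*(4 + N))
q(214) + S = 2/(-2 + 214² + 4*214) + I*√7222 = 2/(-2 + 45796 + 856) + I*√7222 = 2/46650 + I*√7222 = 2*(1/46650) + I*√7222 = 1/23325 + I*√7222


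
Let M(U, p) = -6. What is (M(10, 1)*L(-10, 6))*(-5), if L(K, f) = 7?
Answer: 210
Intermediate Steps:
(M(10, 1)*L(-10, 6))*(-5) = -6*7*(-5) = -42*(-5) = 210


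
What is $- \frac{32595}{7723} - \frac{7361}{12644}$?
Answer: $- \frac{468980183}{97649612} \approx -4.8027$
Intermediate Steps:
$- \frac{32595}{7723} - \frac{7361}{12644} = - \frac{468980183}{97649612}$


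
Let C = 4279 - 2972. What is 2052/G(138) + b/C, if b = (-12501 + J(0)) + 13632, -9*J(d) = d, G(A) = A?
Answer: 473007/30061 ≈ 15.735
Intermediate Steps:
C = 1307
J(d) = -d/9
b = 1131 (b = (-12501 - ⅑*0) + 13632 = (-12501 + 0) + 13632 = -12501 + 13632 = 1131)
2052/G(138) + b/C = 2052/138 + 1131/1307 = 2052*(1/138) + 1131*(1/1307) = 342/23 + 1131/1307 = 473007/30061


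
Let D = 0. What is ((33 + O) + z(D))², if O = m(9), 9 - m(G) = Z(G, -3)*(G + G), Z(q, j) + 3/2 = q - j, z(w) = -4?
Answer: 22801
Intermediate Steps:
Z(q, j) = -3/2 + q - j (Z(q, j) = -3/2 + (q - j) = -3/2 + q - j)
m(G) = 9 - 2*G*(3/2 + G) (m(G) = 9 - (-3/2 + G - 1*(-3))*(G + G) = 9 - (-3/2 + G + 3)*2*G = 9 - (3/2 + G)*2*G = 9 - 2*G*(3/2 + G))
O = -180 (O = 9 - 1*9*(3 + 2*9) = 9 - 1*9*(3 + 18) = 9 - 1*9*21 = 9 - 189 = -180)
((33 + O) + z(D))² = ((33 - 180) - 4)² = (-147 - 4)² = (-151)² = 22801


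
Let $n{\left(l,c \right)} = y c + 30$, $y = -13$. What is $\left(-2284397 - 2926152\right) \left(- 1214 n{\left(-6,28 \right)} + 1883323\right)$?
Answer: $-11925899340651$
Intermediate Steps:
$n{\left(l,c \right)} = 30 - 13 c$ ($n{\left(l,c \right)} = - 13 c + 30 = 30 - 13 c$)
$\left(-2284397 - 2926152\right) \left(- 1214 n{\left(-6,28 \right)} + 1883323\right) = \left(-2284397 - 2926152\right) \left(- 1214 \left(30 - 364\right) + 1883323\right) = - 5210549 \left(- 1214 \left(30 - 364\right) + 1883323\right) = - 5210549 \left(\left(-1214\right) \left(-334\right) + 1883323\right) = - 5210549 \left(405476 + 1883323\right) = \left(-5210549\right) 2288799 = -11925899340651$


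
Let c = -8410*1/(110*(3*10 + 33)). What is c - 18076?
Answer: -12527509/693 ≈ -18077.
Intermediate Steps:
c = -841/693 (c = -8410*1/(110*(30 + 33)) = -8410/(110*63) = -8410/6930 = -8410*1/6930 = -841/693 ≈ -1.2136)
c - 18076 = -841/693 - 18076 = -12527509/693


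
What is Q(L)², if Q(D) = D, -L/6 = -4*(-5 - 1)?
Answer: 20736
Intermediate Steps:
L = -144 (L = -(-24)*(-5 - 1) = -(-24)*(-6) = -6*24 = -144)
Q(L)² = (-144)² = 20736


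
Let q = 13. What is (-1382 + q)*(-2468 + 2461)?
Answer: 9583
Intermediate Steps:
(-1382 + q)*(-2468 + 2461) = (-1382 + 13)*(-2468 + 2461) = -1369*(-7) = 9583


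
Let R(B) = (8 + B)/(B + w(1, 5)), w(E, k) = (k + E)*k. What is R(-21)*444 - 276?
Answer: -2752/3 ≈ -917.33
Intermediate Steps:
w(E, k) = k*(E + k) (w(E, k) = (E + k)*k = k*(E + k))
R(B) = (8 + B)/(30 + B) (R(B) = (8 + B)/(B + 5*(1 + 5)) = (8 + B)/(B + 5*6) = (8 + B)/(B + 30) = (8 + B)/(30 + B))
R(-21)*444 - 276 = ((8 - 21)/(30 - 21))*444 - 276 = (-13/9)*444 - 276 = ((1/9)*(-13))*444 - 276 = -13/9*444 - 276 = -1924/3 - 276 = -2752/3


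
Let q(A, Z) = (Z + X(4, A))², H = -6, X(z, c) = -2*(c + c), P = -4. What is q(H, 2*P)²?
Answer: 65536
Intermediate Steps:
X(z, c) = -4*c
q(A, Z) = (Z - 4*A)²
q(H, 2*P)² = ((-2*(-4) + 4*(-6))²)² = ((-1*(-8) - 24)²)² = ((8 - 24)²)² = ((-16)²)² = 256² = 65536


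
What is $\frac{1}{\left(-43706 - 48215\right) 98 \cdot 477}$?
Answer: $- \frac{1}{4296939066} \approx -2.3272 \cdot 10^{-10}$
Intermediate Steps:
$\frac{1}{\left(-43706 - 48215\right) 98 \cdot 477} = \frac{1}{\left(-91921\right) 46746} = \left(- \frac{1}{91921}\right) \frac{1}{46746} = - \frac{1}{4296939066}$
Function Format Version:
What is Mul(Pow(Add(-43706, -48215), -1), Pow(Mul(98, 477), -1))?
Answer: Rational(-1, 4296939066) ≈ -2.3272e-10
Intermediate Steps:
Mul(Pow(Add(-43706, -48215), -1), Pow(Mul(98, 477), -1)) = Mul(Pow(-91921, -1), Pow(46746, -1)) = Mul(Rational(-1, 91921), Rational(1, 46746)) = Rational(-1, 4296939066)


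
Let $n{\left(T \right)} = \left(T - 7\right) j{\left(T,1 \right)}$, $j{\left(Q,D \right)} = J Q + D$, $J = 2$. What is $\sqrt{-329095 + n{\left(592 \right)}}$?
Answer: $\sqrt{364130} \approx 603.43$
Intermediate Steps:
$j{\left(Q,D \right)} = D + 2 Q$ ($j{\left(Q,D \right)} = 2 Q + D = D + 2 Q$)
$n{\left(T \right)} = \left(1 + 2 T\right) \left(-7 + T\right)$ ($n{\left(T \right)} = \left(T - 7\right) \left(1 + 2 T\right) = \left(-7 + T\right) \left(1 + 2 T\right) = \left(1 + 2 T\right) \left(-7 + T\right)$)
$\sqrt{-329095 + n{\left(592 \right)}} = \sqrt{-329095 + \left(1 + 2 \cdot 592\right) \left(-7 + 592\right)} = \sqrt{-329095 + \left(1 + 1184\right) 585} = \sqrt{-329095 + 1185 \cdot 585} = \sqrt{-329095 + 693225} = \sqrt{364130}$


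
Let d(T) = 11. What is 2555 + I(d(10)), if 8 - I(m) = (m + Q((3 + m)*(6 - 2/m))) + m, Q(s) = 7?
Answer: 2534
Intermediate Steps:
I(m) = 1 - 2*m (I(m) = 8 - ((m + 7) + m) = 8 - ((7 + m) + m) = 8 - (7 + 2*m) = 8 + (-7 - 2*m) = 1 - 2*m)
2555 + I(d(10)) = 2555 + (1 - 2*11) = 2555 + (1 - 22) = 2555 - 21 = 2534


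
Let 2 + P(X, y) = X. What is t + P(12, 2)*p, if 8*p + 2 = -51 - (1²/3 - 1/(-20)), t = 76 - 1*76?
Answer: -3203/48 ≈ -66.729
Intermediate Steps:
P(X, y) = -2 + X
t = 0 (t = 76 - 76 = 0)
p = -3203/480 (p = -¼ + (-51 - (1²/3 - 1/(-20)))/8 = -¼ + (-51 - (1*(⅓) - 1*(-1/20)))/8 = -¼ + (-51 - (⅓ + 1/20))/8 = -¼ + (-51 - 1*23/60)/8 = -¼ + (-51 - 23/60)/8 = -¼ + (⅛)*(-3083/60) = -¼ - 3083/480 = -3203/480 ≈ -6.6729)
t + P(12, 2)*p = 0 + (-2 + 12)*(-3203/480) = 0 + 10*(-3203/480) = 0 - 3203/48 = -3203/48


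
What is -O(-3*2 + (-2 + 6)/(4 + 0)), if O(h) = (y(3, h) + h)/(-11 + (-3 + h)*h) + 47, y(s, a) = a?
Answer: -1353/29 ≈ -46.655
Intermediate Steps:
O(h) = 47 + 2*h/(-11 + h*(-3 + h)) (O(h) = (h + h)/(-11 + (-3 + h)*h) + 47 = (2*h)/(-11 + h*(-3 + h)) + 47 = 2*h/(-11 + h*(-3 + h)) + 47 = 47 + 2*h/(-11 + h*(-3 + h)))
-O(-3*2 + (-2 + 6)/(4 + 0)) = -(517 - 47*(-3*2 + (-2 + 6)/(4 + 0))² + 139*(-3*2 + (-2 + 6)/(4 + 0)))/(11 - (-3*2 + (-2 + 6)/(4 + 0))² + 3*(-3*2 + (-2 + 6)/(4 + 0))) = -(517 - 47*(-6 + 4/4)² + 139*(-6 + 4/4))/(11 - (-6 + 4/4)² + 3*(-6 + 4/4)) = -(517 - 47*(-6 + 4*(¼))² + 139*(-6 + 4*(¼)))/(11 - (-6 + 4*(¼))² + 3*(-6 + 4*(¼))) = -(517 - 47*(-6 + 1)² + 139*(-6 + 1))/(11 - (-6 + 1)² + 3*(-6 + 1)) = -(517 - 47*(-5)² + 139*(-5))/(11 - 1*(-5)² + 3*(-5)) = -(517 - 47*25 - 695)/(11 - 1*25 - 15) = -(517 - 1175 - 695)/(11 - 25 - 15) = -(-1353)/(-29) = -(-1)*(-1353)/29 = -1*1353/29 = -1353/29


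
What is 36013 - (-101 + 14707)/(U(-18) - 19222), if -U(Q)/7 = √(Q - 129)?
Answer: 1900973384409/52784641 - 14606*I*√3/7540663 ≈ 36014.0 - 0.0033549*I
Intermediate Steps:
U(Q) = -7*√(-129 + Q) (U(Q) = -7*√(Q - 129) = -7*√(-129 + Q))
36013 - (-101 + 14707)/(U(-18) - 19222) = 36013 - (-101 + 14707)/(-7*√(-129 - 18) - 19222) = 36013 - 14606/(-49*I*√3 - 19222) = 36013 - 14606/(-19222 - 49*I*√3)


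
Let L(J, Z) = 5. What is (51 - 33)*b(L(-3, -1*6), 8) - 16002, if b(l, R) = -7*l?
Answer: -16632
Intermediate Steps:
(51 - 33)*b(L(-3, -1*6), 8) - 16002 = (51 - 33)*(-7*5) - 16002 = 18*(-35) - 16002 = -630 - 16002 = -16632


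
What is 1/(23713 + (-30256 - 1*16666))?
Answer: -1/23209 ≈ -4.3087e-5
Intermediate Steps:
1/(23713 + (-30256 - 1*16666)) = 1/(23713 + (-30256 - 16666)) = 1/(23713 - 46922) = 1/(-23209) = -1/23209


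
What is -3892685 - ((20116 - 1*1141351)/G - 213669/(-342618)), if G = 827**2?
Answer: -304052856780149947/78108795374 ≈ -3.8927e+6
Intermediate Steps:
G = 683929
-3892685 - ((20116 - 1*1141351)/G - 213669/(-342618)) = -3892685 - ((20116 - 1*1141351)/683929 - 213669/(-342618)) = -3892685 - ((20116 - 1141351)*(1/683929) - 213669*(-1/342618)) = -3892685 - (-1121235*1/683929 + 71223/114206) = -3892685 - (-1121235/683929 + 71223/114206) = -3892685 - 1*(-79340289243/78108795374) = -3892685 + 79340289243/78108795374 = -304052856780149947/78108795374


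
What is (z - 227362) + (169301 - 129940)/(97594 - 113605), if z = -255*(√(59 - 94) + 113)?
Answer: -4101689308/16011 - 255*I*√35 ≈ -2.5618e+5 - 1508.6*I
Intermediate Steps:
z = -28815 - 255*I*√35 (z = -255*(√(-35) + 113) = -255*(I*√35 + 113) = -255*(113 + I*√35) = -28815 - 255*I*√35 ≈ -28815.0 - 1508.6*I)
(z - 227362) + (169301 - 129940)/(97594 - 113605) = ((-28815 - 255*I*√35) - 227362) + (169301 - 129940)/(97594 - 113605) = (-256177 - 255*I*√35) + 39361/(-16011) = (-256177 - 255*I*√35) + 39361*(-1/16011) = (-256177 - 255*I*√35) - 39361/16011 = -4101689308/16011 - 255*I*√35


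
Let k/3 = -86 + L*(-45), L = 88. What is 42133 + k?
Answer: 29995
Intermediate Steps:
k = -12138 (k = 3*(-86 + 88*(-45)) = 3*(-86 - 3960) = 3*(-4046) = -12138)
42133 + k = 42133 - 12138 = 29995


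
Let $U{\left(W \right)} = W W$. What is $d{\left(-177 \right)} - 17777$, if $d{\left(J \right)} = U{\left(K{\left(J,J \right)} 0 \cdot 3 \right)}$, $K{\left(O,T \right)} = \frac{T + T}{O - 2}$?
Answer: $-17777$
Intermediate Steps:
$K{\left(O,T \right)} = \frac{2 T}{-2 + O}$
$U{\left(W \right)} = W^{2}$
$d{\left(J \right)} = 0$ ($d{\left(J \right)} = \left(\frac{2 J}{-2 + J} 0 \cdot 3\right)^{2} = \left(0 \cdot 3\right)^{2} = 0^{2} = 0$)
$d{\left(-177 \right)} - 17777 = 0 - 17777 = -17777$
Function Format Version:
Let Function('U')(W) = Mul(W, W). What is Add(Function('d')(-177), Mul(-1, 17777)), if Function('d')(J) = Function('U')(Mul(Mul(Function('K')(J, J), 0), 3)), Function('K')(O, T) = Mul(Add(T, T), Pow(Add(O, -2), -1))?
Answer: -17777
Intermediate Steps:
Function('K')(O, T) = Mul(2, T, Pow(Add(-2, O), -1)) (Function('K')(O, T) = Mul(Mul(2, T), Pow(Add(-2, O), -1)) = Mul(2, T, Pow(Add(-2, O), -1)))
Function('U')(W) = Pow(W, 2)
Function('d')(J) = 0 (Function('d')(J) = Pow(Mul(Mul(Mul(2, J, Pow(Add(-2, J), -1)), 0), 3), 2) = Pow(Mul(0, 3), 2) = Pow(0, 2) = 0)
Add(Function('d')(-177), Mul(-1, 17777)) = Add(0, Mul(-1, 17777)) = Add(0, -17777) = -17777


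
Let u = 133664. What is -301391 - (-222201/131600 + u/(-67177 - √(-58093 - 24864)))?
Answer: (-39662833399*√1693 + 380630367008889*I)/(18800*(-67177*I + 7*√1693)) ≈ -3.0139e+5 - 0.0085306*I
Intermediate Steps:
-301391 - (-222201/131600 + u/(-67177 - √(-58093 - 24864))) = -301391 - (-222201/131600 + 133664/(-67177 - √(-58093 - 24864))) = -301391 - (-222201*1/131600 + 133664/(-67177 - √(-82957))) = -301391 - (-31743/18800 + 133664/(-67177 - 7*I*√1693)) = -301391 + (31743/18800 - 133664/(-67177 - 7*I*√1693)) = -5666119057/18800 - 133664/(-67177 - 7*I*√1693)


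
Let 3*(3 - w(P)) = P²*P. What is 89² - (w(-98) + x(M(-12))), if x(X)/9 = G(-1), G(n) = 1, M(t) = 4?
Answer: -917465/3 ≈ -3.0582e+5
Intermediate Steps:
x(X) = 9 (x(X) = 9*1 = 9)
w(P) = 3 - P³/3 (w(P) = 3 - P²*P/3 = 3 - P³/3)
89² - (w(-98) + x(M(-12))) = 89² - ((3 - ⅓*(-98)³) + 9) = 7921 - ((3 - ⅓*(-941192)) + 9) = 7921 - ((3 + 941192/3) + 9) = 7921 - (941201/3 + 9) = 7921 - 1*941228/3 = 7921 - 941228/3 = -917465/3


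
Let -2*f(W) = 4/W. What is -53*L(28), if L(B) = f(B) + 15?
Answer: -11077/14 ≈ -791.21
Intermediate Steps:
f(W) = -2/W
L(B) = 15 - 2/B (L(B) = -2/B + 15 = 15 - 2/B)
-53*L(28) = -53*(15 - 2/28) = -53*(15 - 2*1/28) = -53*(15 - 1/14) = -53*209/14 = -11077/14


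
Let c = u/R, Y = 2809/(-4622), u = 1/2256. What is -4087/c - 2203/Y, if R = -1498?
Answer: 38797826766170/2809 ≈ 1.3812e+10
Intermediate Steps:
u = 1/2256 ≈ 0.00044326
Y = -2809/4622 (Y = 2809*(-1/4622) = -2809/4622 ≈ -0.60775)
c = -1/3379488 (c = (1/2256)/(-1498) = (1/2256)*(-1/1498) = -1/3379488 ≈ -2.9590e-7)
-4087/c - 2203/Y = -4087/(-1/3379488) - 2203/(-2809/4622) = -4087*(-3379488) - 2203*(-4622/2809) = 13811967456 + 10182266/2809 = 38797826766170/2809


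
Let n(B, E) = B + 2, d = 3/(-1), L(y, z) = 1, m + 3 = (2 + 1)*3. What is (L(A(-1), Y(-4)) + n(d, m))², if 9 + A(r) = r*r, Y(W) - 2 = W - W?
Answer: 0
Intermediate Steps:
Y(W) = 2 (Y(W) = 2 + (W - W) = 2 + 0 = 2)
m = 6 (m = -3 + (2 + 1)*3 = -3 + 3*3 = -3 + 9 = 6)
A(r) = -9 + r² (A(r) = -9 + r*r = -9 + r²)
d = -3 (d = 3*(-1) = -3)
n(B, E) = 2 + B
(L(A(-1), Y(-4)) + n(d, m))² = (1 + (2 - 3))² = (1 - 1)² = 0² = 0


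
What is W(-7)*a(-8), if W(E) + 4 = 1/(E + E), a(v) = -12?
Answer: 342/7 ≈ 48.857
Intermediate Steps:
W(E) = -4 + 1/(2*E) (W(E) = -4 + 1/(E + E) = -4 + 1/(2*E))
W(-7)*a(-8) = (-4 + (1/2)/(-7))*(-12) = (-4 + (1/2)*(-1/7))*(-12) = (-4 - 1/14)*(-12) = -57/14*(-12) = 342/7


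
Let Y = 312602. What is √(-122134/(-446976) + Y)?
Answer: √6776697113771/4656 ≈ 559.11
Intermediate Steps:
√(-122134/(-446976) + Y) = √(-122134/(-446976) + 312602) = √(-122134*(-1/446976) + 312602) = √(61067/223488 + 312602) = √(69862856843/223488) = √6776697113771/4656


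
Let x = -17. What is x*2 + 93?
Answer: 59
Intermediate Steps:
x*2 + 93 = -17*2 + 93 = -34 + 93 = 59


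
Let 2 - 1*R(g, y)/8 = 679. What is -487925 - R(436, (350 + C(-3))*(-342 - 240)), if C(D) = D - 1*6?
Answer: -482509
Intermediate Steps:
C(D) = -6 + D (C(D) = D - 6 = -6 + D)
R(g, y) = -5416 (R(g, y) = 16 - 8*679 = 16 - 5432 = -5416)
-487925 - R(436, (350 + C(-3))*(-342 - 240)) = -487925 - 1*(-5416) = -487925 + 5416 = -482509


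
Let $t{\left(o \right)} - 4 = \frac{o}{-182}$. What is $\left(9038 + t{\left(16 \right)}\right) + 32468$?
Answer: $\frac{3777402}{91} \approx 41510.0$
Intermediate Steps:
$t{\left(o \right)} = 4 - \frac{o}{182}$ ($t{\left(o \right)} = 4 + \frac{o}{-182} = 4 + o \left(- \frac{1}{182}\right) = 4 - \frac{o}{182}$)
$\left(9038 + t{\left(16 \right)}\right) + 32468 = \left(9038 + \left(4 - \frac{8}{91}\right)\right) + 32468 = \left(9038 + \frac{356}{91}\right) + 32468 = \frac{822814}{91} + 32468 = \frac{3777402}{91}$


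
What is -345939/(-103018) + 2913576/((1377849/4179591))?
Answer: 418169314494682233/47314416094 ≈ 8.8381e+6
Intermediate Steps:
-345939/(-103018) + 2913576/((1377849/4179591)) = -345939*(-1/103018) + 2913576/((1377849*(1/4179591))) = 345939/103018 + 2913576/(459283/1393197) = 345939/103018 + 2913576*(1393197/459283) = 345939/103018 + 4059185342472/459283 = 418169314494682233/47314416094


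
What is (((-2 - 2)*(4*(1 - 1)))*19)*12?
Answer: 0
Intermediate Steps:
(((-2 - 2)*(4*(1 - 1)))*19)*12 = (-16*0*19)*12 = (-4*0*19)*12 = (0*19)*12 = 0*12 = 0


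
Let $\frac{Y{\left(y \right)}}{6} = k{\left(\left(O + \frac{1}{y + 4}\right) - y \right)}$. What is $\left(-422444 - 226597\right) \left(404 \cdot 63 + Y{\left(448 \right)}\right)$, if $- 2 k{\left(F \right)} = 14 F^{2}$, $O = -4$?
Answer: $\frac{567219035772395685}{102152} \approx 5.5527 \cdot 10^{12}$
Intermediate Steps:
$k{\left(F \right)} = - 7 F^{2}$ ($k{\left(F \right)} = - \frac{14 F^{2}}{2} = - 7 F^{2}$)
$Y{\left(y \right)} = - 42 \left(-4 + \frac{1}{4 + y} - y\right)^{2}$ ($Y{\left(y \right)} = 6 \left(- 7 \left(\left(-4 + \frac{1}{y + 4}\right) - y\right)^{2}\right) = 6 \left(- 7 \left(\left(-4 + \frac{1}{4 + y}\right) - y\right)^{2}\right) = 6 \left(- 7 \left(-4 + \frac{1}{4 + y} - y\right)^{2}\right) = - 42 \left(-4 + \frac{1}{4 + y} - y\right)^{2}$)
$\left(-422444 - 226597\right) \left(404 \cdot 63 + Y{\left(448 \right)}\right) = \left(-422444 - 226597\right) \left(404 \cdot 63 - \frac{42 \left(-1 + \left(4 + 448\right)^{2}\right)^{2}}{\left(4 + 448\right)^{2}}\right) = - 649041 \left(25452 - \frac{42 \left(-1 + 452^{2}\right)^{2}}{204304}\right) = - 649041 \left(25452 - 42 \left(-1 + 204304\right)^{2} \cdot \frac{1}{204304}\right) = - 649041 \left(25452 - 42 \cdot 204303^{2} \cdot \frac{1}{204304}\right) = - 649041 \left(25452 - 1753068063978 \cdot \frac{1}{204304}\right) = - 649041 \left(25452 - \frac{876534031989}{102152}\right) = \left(-649041\right) \left(- \frac{873934059285}{102152}\right) = \frac{567219035772395685}{102152}$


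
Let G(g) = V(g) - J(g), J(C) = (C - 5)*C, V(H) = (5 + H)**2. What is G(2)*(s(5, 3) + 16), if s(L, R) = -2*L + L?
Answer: 605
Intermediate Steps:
J(C) = C*(-5 + C) (J(C) = (-5 + C)*C = C*(-5 + C))
s(L, R) = -L
G(g) = (5 + g)**2 - g*(-5 + g)
G(2)*(s(5, 3) + 16) = (25 + 15*2)*(-1*5 + 16) = (25 + 30)*(-5 + 16) = 55*11 = 605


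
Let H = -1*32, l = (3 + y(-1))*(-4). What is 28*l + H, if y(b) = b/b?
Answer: -480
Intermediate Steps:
y(b) = 1
l = -16 (l = (3 + 1)*(-4) = 4*(-4) = -16)
H = -32
28*l + H = 28*(-16) - 32 = -448 - 32 = -480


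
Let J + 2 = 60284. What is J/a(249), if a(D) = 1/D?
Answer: 15010218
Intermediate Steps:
J = 60282 (J = -2 + 60284 = 60282)
J/a(249) = 60282/(1/249) = 60282*249 = 15010218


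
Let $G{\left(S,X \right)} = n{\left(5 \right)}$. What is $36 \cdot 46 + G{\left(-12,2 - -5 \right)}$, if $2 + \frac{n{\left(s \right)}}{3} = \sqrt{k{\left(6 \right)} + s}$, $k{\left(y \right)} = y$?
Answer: $1650 + 3 \sqrt{11} \approx 1659.9$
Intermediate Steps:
$n{\left(s \right)} = -6 + 3 \sqrt{6 + s}$
$G{\left(S,X \right)} = -6 + 3 \sqrt{11}$ ($G{\left(S,X \right)} = -6 + 3 \sqrt{6 + 5} = -6 + 3 \sqrt{11}$)
$36 \cdot 46 + G{\left(-12,2 - -5 \right)} = 36 \cdot 46 - \left(6 - 3 \sqrt{11}\right) = 1656 - \left(6 - 3 \sqrt{11}\right) = 1650 + 3 \sqrt{11}$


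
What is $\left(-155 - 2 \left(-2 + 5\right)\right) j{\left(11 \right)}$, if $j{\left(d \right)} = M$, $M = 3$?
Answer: $-483$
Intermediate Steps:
$j{\left(d \right)} = 3$
$\left(-155 - 2 \left(-2 + 5\right)\right) j{\left(11 \right)} = \left(-155 - 2 \left(-2 + 5\right)\right) 3 = \left(-155 - 6\right) 3 = \left(-161\right) 3 = -483$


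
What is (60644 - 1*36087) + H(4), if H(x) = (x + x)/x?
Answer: 24559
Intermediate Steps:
H(x) = 2 (H(x) = (2*x)/x = 2)
(60644 - 1*36087) + H(4) = (60644 - 1*36087) + 2 = (60644 - 36087) + 2 = 24557 + 2 = 24559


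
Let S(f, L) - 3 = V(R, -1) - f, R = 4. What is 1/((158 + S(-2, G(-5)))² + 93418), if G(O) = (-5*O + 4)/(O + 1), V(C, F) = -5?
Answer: 1/118382 ≈ 8.4472e-6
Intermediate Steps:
G(O) = (4 - 5*O)/(1 + O)
S(f, L) = -2 - f (S(f, L) = 3 + (-5 - f) = -2 - f)
1/((158 + S(-2, G(-5)))² + 93418) = 1/((158 + (-2 - 1*(-2)))² + 93418) = 1/((158 + (-2 + 2))² + 93418) = 1/((158 + 0)² + 93418) = 1/(158² + 93418) = 1/(24964 + 93418) = 1/118382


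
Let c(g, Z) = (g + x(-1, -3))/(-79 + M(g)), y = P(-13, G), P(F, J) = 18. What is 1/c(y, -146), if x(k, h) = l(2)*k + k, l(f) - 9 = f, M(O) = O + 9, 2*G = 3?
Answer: -26/3 ≈ -8.6667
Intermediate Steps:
G = 3/2 (G = (1/2)*3 = 3/2 ≈ 1.5000)
M(O) = 9 + O
l(f) = 9 + f
y = 18
x(k, h) = 12*k (x(k, h) = (9 + 2)*k + k = 11*k + k = 12*k)
c(g, Z) = (-12 + g)/(-70 + g) (c(g, Z) = (g + 12*(-1))/(-79 + (9 + g)) = (g - 12)/(-70 + g) = (-12 + g)/(-70 + g))
1/c(y, -146) = 1/((-12 + 18)/(-70 + 18)) = 1/(6/(-52)) = 1/(-1/52*6) = 1/(-3/26) = -26/3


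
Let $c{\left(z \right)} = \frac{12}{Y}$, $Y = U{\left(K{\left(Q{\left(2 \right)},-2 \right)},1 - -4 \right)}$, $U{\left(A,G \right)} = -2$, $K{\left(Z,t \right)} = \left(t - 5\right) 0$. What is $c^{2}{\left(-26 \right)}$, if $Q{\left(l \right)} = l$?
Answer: $36$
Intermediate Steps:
$K{\left(Z,t \right)} = 0$ ($K{\left(Z,t \right)} = \left(-5 + t\right) 0 = 0$)
$Y = -2$
$c{\left(z \right)} = -6$ ($c{\left(z \right)} = \frac{12}{-2} = 12 \left(- \frac{1}{2}\right) = -6$)
$c^{2}{\left(-26 \right)} = \left(-6\right)^{2} = 36$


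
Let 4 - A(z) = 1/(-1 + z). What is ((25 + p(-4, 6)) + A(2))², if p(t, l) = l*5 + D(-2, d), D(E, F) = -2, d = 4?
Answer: 3136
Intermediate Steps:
p(t, l) = -2 + 5*l (p(t, l) = l*5 - 2 = 5*l - 2 = -2 + 5*l)
A(z) = 4 - 1/(-1 + z)
((25 + p(-4, 6)) + A(2))² = ((25 + (-2 + 5*6)) + (-5 + 4*2)/(-1 + 2))² = ((25 + (-2 + 30)) + (-5 + 8)/1)² = ((25 + 28) + 1*3)² = (53 + 3)² = 56² = 3136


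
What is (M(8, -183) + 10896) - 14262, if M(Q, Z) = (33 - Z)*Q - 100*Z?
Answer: 16662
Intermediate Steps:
M(Q, Z) = -100*Z + Q*(33 - Z) (M(Q, Z) = Q*(33 - Z) - 100*Z = -100*Z + Q*(33 - Z))
(M(8, -183) + 10896) - 14262 = ((-100*(-183) + 33*8 - 1*8*(-183)) + 10896) - 14262 = ((18300 + 264 + 1464) + 10896) - 14262 = (20028 + 10896) - 14262 = 30924 - 14262 = 16662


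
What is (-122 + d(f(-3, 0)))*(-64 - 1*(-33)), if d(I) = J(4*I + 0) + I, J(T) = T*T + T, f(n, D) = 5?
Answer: -9393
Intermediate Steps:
J(T) = T + T² (J(T) = T² + T = T + T²)
d(I) = I + 4*I*(1 + 4*I) (d(I) = (4*I + 0)*(1 + (4*I + 0)) + I = (4*I)*(1 + 4*I) + I = 4*I*(1 + 4*I) + I = I + 4*I*(1 + 4*I))
(-122 + d(f(-3, 0)))*(-64 - 1*(-33)) = (-122 + 5*(5 + 16*5))*(-64 - 1*(-33)) = (-122 + 5*(5 + 80))*(-64 + 33) = (-122 + 5*85)*(-31) = (-122 + 425)*(-31) = 303*(-31) = -9393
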